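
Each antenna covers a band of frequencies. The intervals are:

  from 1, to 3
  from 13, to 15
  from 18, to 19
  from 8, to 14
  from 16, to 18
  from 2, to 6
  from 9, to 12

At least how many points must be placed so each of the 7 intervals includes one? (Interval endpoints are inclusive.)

4

Process intervals by earliest right end; each time one isn't hit yet, stab at its right endpoint.
By right end: [1,3]  [2,6]  [9,12]  [8,14]  [13,15]  [16,18]  [18,19]
[1,3] uncovered → point at 3; [9,12] uncovered → point at 12; [13,15] uncovered → point at 15; [16,18] uncovered → point at 18.
Points: 3, 12, 15, 18 (4 total).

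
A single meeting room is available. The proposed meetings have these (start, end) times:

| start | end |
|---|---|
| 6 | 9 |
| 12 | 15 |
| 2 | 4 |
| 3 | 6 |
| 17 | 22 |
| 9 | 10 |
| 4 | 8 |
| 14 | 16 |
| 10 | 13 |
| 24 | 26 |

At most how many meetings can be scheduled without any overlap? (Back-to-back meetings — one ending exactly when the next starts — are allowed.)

Order by finish time; keep every interval that doesn't clash with the previous kept one.
By end time: (2,4), (3,6), (4,8), (6,9), (9,10), (10,13), (12,15), (14,16), (17,22), (24,26).
Pick (2,4); next start ≥ 4 → (4,8); next start ≥ 8 → (9,10); next start ≥ 10 → (10,13); next start ≥ 13 → (14,16); next start ≥ 16 → (17,22); next start ≥ 22 → (24,26).
Selected 7 meetings.

7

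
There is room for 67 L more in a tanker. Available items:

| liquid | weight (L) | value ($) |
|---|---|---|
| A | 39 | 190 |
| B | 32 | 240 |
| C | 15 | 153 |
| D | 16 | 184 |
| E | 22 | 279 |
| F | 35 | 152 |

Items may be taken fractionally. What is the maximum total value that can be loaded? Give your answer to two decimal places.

721.00

Order: E (279/22=12.68) > D (184/16=11.50) > C (153/15=10.20) > B (240/32=7.50) > A (190/39=4.87) > F (152/35=4.34)
Fill: take E (22 @ 279) → take D (16 @ 184) → take C (15 @ 153) → take 14/32 of B → 105.00; 67/67 used.
Total value = 721.00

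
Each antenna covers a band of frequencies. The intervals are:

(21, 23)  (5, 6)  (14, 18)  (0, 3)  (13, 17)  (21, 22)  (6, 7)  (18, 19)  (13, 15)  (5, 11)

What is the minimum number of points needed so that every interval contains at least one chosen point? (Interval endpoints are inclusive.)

Sorted: [0,3] [5,6] [6,7] [5,11] [13,15] [13,17] [14,18] [18,19] [21,22] [21,23]
{[0,3]} hit by 3; {[5,6],[6,7],[5,11]} hit by 6; {[13,15],[13,17],[14,18]} hit by 15; {[18,19]} hit by 19; {[21,22],[21,23]} hit by 22.
Points: 3, 6, 15, 19, 22 (5 total).

5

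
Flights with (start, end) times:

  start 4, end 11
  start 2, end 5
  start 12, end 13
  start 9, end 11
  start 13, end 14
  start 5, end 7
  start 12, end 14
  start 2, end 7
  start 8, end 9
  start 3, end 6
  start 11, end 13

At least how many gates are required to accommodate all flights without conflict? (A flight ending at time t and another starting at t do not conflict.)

Count concurrent intervals with a sweep; the peak is the room count.
Events (time:±→running): 2:+→1 2:+→2 3:+→3 4:+→4 … peak 4.

4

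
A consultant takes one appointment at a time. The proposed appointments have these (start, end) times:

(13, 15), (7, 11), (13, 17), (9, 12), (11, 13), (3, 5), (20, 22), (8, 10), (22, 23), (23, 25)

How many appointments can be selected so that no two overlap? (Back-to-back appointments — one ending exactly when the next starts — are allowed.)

Greedy by earliest finish: after sorting by end time, pick each interval compatible with the last pick.
Sorted by end: (3,5)  (8,10)  (7,11)  (9,12)  (11,13)  (13,15)  (13,17)  (20,22)  (22,23)  (23,25)
take (3,5); take (8,10); take (11,13); take (13,15); take (20,22); take (22,23); take (23,25).
Selected 7 appointments.

7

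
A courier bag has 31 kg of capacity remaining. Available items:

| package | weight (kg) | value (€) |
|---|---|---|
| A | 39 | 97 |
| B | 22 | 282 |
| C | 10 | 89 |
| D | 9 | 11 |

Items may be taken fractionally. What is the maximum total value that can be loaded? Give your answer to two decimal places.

362.10

Greedy by value/weight ratio, highest first.
Ratios (sorted): B 12.82, C 8.90, A 2.49, D 1.22
take B (22 @ 282); take 9/10 of C → 80.10. Capacity used 31/31.
Total value = 362.10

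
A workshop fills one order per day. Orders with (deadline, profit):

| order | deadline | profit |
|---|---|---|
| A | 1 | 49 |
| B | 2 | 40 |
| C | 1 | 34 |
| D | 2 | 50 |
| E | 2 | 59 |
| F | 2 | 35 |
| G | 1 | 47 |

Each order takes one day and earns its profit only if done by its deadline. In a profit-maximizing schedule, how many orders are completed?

Take jobs in profit order; each goes to the latest open slot no later than its deadline.
By profit: E(d2,59), D(d2,50), A(d1,49), G(d1,47), B(d2,40), F(d2,35), C(d1,34)
E→slot 2; D→slot 1; A skipped; G skipped; B skipped; F skipped; C skipped.
2 of 7 scheduled.

2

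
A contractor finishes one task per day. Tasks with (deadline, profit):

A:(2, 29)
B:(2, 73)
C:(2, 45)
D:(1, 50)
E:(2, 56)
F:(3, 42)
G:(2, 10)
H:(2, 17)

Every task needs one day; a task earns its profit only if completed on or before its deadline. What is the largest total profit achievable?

Profit order: B=73 E=56 D=50 C=45 F=42 A=29 H=17 G=10
Assign: B→slot 2, E→slot 1, D skipped, C skipped, F→slot 3, A skipped, H skipped, G skipped.
Slots: [1:E] [2:B] [3:F]
Profit = 56 + 73 + 42 = 171

171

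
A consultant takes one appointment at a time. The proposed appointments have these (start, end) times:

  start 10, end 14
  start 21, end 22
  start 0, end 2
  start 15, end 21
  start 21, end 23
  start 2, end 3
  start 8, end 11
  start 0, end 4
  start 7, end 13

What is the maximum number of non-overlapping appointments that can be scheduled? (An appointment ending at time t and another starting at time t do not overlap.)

5

Sort by end time and greedily take each interval whose start is ≥ the last chosen end.
By end time: (0,2), (2,3), (0,4), (8,11), (7,13), (10,14), (15,21), (21,22), (21,23).
Pick (0,2); next start ≥ 2 → (2,3); next start ≥ 3 → (8,11); next start ≥ 11 → (15,21); next start ≥ 21 → (21,22).
Selected 5 appointments.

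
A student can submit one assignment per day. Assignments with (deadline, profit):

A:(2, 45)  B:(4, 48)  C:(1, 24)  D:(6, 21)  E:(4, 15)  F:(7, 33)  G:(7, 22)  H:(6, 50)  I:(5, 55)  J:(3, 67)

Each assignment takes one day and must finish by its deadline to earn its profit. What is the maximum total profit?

322

Take jobs in profit order; each goes to the latest open slot no later than its deadline.
Profit order: J=67 I=55 H=50 B=48 A=45 F=33 C=24 G=22 D=21 E=15
Assign: J→slot 3, I→slot 5, H→slot 6, B→slot 4, A→slot 2, F→slot 7, C→slot 1, G skipped, D skipped, E skipped.
Slots: [1:C] [2:A] [3:J] [4:B] [5:I] [6:H] [7:F]
Profit = 24 + 45 + 67 + 48 + 55 + 50 + 33 = 322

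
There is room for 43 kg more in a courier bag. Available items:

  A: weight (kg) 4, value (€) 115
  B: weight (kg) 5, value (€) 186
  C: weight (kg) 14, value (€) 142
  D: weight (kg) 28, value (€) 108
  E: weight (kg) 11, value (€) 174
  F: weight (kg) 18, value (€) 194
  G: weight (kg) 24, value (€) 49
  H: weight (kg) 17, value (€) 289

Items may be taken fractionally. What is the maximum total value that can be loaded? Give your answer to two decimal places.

Ratios (sorted): B 37.20, A 28.75, H 17.00, E 15.82, F 10.78, C 10.14, D 3.86, G 2.04
take B (5 @ 186); take A (4 @ 115); take H (17 @ 289); take E (11 @ 174); take 6/18 of F → 64.67. Capacity used 43/43.
Total value = 828.67

828.67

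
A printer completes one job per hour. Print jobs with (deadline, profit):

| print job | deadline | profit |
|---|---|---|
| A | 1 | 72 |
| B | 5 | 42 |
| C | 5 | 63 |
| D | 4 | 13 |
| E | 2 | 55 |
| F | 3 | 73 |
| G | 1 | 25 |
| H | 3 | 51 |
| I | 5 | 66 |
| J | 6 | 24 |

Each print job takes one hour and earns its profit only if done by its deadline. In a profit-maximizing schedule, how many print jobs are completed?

Sort by profit descending; place each in the latest free slot ≤ its deadline.
By profit: F(d3,73), A(d1,72), I(d5,66), C(d5,63), E(d2,55), H(d3,51), B(d5,42), G(d1,25), J(d6,24), D(d4,13)
F→slot 3; A→slot 1; I→slot 5; C→slot 4; E→slot 2; H skipped; B skipped; G skipped; J→slot 6; D skipped.
6 of 10 scheduled.

6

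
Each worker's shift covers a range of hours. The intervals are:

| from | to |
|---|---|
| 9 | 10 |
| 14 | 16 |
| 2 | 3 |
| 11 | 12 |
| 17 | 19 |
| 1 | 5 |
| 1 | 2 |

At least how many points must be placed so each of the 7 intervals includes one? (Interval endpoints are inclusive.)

Sorted: [1,2] [2,3] [1,5] [9,10] [11,12] [14,16] [17,19]
{[1,2],[2,3],[1,5]} hit by 2; {[9,10]} hit by 10; {[11,12]} hit by 12; {[14,16]} hit by 16; {[17,19]} hit by 19.
Points: 2, 10, 12, 16, 19 (5 total).

5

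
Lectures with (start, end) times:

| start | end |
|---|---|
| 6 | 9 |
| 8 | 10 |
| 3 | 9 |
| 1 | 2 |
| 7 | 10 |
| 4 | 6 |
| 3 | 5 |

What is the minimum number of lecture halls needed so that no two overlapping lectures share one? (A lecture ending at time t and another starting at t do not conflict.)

4

starts: [1, 3, 3, 4, 6, 7, 8]
ends:   [2, 5, 6, 9, 9, 10, 10]
s1→1 e2→0 s3→1 s3→2 s4→3 e5→2 e6→1 s6→2 s7→3 s8→4  — peak 4.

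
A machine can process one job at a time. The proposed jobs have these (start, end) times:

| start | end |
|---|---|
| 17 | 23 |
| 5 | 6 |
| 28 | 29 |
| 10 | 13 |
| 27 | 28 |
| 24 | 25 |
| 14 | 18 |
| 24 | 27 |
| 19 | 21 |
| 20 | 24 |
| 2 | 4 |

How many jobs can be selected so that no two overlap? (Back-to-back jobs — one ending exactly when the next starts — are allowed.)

Sort by end time and greedily take each interval whose start is ≥ the last chosen end.
Sorted by end: (2,4)  (5,6)  (10,13)  (14,18)  (19,21)  (17,23)  (20,24)  (24,25)  (24,27)  (27,28)  (28,29)
take (2,4); take (5,6); take (10,13); take (14,18); take (19,21); take (24,25); skip (24,27); take (27,28); take (28,29).
Selected 8 jobs.

8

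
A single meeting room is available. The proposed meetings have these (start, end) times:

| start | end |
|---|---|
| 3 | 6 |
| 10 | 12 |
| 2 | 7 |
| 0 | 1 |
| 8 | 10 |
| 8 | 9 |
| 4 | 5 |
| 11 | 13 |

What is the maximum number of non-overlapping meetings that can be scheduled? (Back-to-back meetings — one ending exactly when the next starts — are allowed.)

4

Sorted by end: (0,1)  (4,5)  (3,6)  (2,7)  (8,9)  (8,10)  (10,12)  (11,13)
take (0,1); take (4,5); skip (3,6); take (8,9); take (10,12).
Selected 4 meetings.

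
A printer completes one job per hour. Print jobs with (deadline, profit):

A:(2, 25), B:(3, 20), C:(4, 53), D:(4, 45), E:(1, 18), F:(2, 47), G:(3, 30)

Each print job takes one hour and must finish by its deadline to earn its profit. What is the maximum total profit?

175

Profit order: C=53 F=47 D=45 G=30 A=25 B=20 E=18
Assign: C→slot 4, F→slot 2, D→slot 3, G→slot 1, A skipped, B skipped, E skipped.
Slots: [1:G] [2:F] [3:D] [4:C]
Profit = 30 + 47 + 45 + 53 = 175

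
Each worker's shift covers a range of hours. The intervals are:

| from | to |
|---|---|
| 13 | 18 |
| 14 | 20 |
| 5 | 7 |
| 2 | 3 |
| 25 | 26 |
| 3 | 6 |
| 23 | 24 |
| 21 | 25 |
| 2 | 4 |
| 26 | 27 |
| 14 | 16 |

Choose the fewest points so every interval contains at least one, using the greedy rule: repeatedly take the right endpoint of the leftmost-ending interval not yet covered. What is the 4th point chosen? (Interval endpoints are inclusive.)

24

Sorted: [2,3] [2,4] [3,6] [5,7] [14,16] [13,18] [14,20] [23,24] [21,25] [25,26] [26,27]
{[2,3],[2,4],[3,6]} hit by 3; {[5,7]} hit by 7; {[14,16],[13,18],[14,20]} hit by 16; {[23,24],[21,25]} hit by 24; {[25,26],[26,27]} hit by 26.
Points: 3, 7, 16, 24, 26 (5 total).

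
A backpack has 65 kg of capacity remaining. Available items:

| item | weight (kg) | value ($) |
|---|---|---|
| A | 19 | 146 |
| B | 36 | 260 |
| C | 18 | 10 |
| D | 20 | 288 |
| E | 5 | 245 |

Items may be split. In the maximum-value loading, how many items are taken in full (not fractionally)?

3

Sort by value per unit weight and fill in that order.
Order: E (245/5=49.00) > D (288/20=14.40) > A (146/19=7.68) > B (260/36=7.22) > C (10/18=0.56)
Fill: take E (5 @ 245) → take D (20 @ 288) → take A (19 @ 146) → take 21/36 of B → 151.67; 65/65 used.
3 item(s) taken whole; one partial (take 21/36 of B).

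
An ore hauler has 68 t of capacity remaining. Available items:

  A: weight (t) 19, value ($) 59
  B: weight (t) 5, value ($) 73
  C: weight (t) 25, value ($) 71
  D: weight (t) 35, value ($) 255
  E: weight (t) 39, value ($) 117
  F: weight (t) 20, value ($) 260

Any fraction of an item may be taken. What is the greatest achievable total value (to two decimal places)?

612.84

Order: B (73/5=14.60) > F (260/20=13.00) > D (255/35=7.29) > A (59/19=3.11) > E (117/39=3.00) > C (71/25=2.84)
Fill: take B (5 @ 73) → take F (20 @ 260) → take D (35 @ 255) → take 8/19 of A → 24.84; 68/68 used.
Total value = 612.84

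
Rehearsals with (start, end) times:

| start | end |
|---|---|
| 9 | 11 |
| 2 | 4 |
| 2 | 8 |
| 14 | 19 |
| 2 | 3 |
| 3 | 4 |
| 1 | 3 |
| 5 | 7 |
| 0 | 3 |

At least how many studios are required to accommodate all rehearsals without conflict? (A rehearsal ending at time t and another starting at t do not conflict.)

The answer is the maximum number of intervals overlapping at any instant.
Events (time:±→running): 0:+→1 1:+→2 2:+→3 2:+→4 2:+→5 … peak 5.

5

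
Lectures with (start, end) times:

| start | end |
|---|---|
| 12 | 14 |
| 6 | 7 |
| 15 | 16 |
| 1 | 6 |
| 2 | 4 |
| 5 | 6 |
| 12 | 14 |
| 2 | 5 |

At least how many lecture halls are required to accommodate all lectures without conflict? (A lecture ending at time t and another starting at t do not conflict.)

3

Count concurrent intervals with a sweep; the peak is the room count.
Events (time:±→running): 1:+→1 2:+→2 2:+→3 … peak 3.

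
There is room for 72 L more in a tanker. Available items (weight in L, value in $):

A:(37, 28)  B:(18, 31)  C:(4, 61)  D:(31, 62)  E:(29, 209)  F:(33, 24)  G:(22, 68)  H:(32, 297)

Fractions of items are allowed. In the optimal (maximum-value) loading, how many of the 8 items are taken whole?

3

Sort by value per unit weight and fill in that order.
Ratios (sorted): C 15.25, H 9.28, E 7.21, G 3.09, D 2.00, B 1.72, A 0.76, F 0.73
take C (4 @ 61); take H (32 @ 297); take E (29 @ 209); take 7/22 of G → 21.64. Capacity used 72/72.
3 item(s) taken whole; one partial (take 7/22 of G).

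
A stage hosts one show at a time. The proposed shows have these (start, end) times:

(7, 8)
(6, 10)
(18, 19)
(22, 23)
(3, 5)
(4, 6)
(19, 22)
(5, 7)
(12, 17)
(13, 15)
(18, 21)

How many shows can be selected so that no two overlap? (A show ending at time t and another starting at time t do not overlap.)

7

Order by finish time; keep every interval that doesn't clash with the previous kept one.
Sorted by end: (3,5)  (4,6)  (5,7)  (7,8)  (6,10)  (13,15)  (12,17)  (18,19)  (18,21)  (19,22)  (22,23)
take (3,5); skip (4,6); take (5,7); take (7,8); skip (6,10); take (13,15); take (18,19); take (19,22); take (22,23).
Selected 7 shows.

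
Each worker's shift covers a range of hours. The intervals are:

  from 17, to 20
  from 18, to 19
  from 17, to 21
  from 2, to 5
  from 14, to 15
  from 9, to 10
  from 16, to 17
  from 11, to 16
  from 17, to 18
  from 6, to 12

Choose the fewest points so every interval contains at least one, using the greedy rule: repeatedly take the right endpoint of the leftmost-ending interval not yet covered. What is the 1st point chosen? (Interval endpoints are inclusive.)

Process intervals by earliest right end; each time one isn't hit yet, stab at its right endpoint.
By right end: [2,5]  [9,10]  [6,12]  [14,15]  [11,16]  [16,17]  [17,18]  [18,19]  [17,20]  [17,21]
[2,5] uncovered → point at 5; [9,10] uncovered → point at 10; [14,15] uncovered → point at 15; [16,17] uncovered → point at 17; [18,19] uncovered → point at 19.
Points: 5, 10, 15, 17, 19 (5 total).

5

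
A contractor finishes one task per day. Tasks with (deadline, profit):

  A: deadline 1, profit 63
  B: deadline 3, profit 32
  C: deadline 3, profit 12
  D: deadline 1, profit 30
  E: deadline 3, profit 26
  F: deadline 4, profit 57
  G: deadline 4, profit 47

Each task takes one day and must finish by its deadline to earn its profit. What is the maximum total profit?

199

Sort by profit descending; place each in the latest free slot ≤ its deadline.
By profit: A(d1,63), F(d4,57), G(d4,47), B(d3,32), D(d1,30), E(d3,26), C(d3,12)
A→slot 1; F→slot 4; G→slot 3; B→slot 2; D skipped; E skipped; C skipped.
Profit = 63 + 32 + 47 + 57 = 199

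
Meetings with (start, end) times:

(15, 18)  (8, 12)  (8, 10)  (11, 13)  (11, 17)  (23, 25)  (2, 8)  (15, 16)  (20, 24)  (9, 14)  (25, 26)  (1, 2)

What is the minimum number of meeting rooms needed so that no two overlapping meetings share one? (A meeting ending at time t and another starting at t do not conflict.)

4

The answer is the maximum number of intervals overlapping at any instant.
starts: [1, 2, 8, 8, 9, 11, 11, 15, 15, 20, 23, 25]
ends:   [2, 8, 10, 12, 13, 14, 16, 17, 18, 24, 25, 26]
s1→1 e2→0 s2→1 e8→0 s8→1 s8→2 s9→3 e10→2 s11→3 s11→4  — peak 4.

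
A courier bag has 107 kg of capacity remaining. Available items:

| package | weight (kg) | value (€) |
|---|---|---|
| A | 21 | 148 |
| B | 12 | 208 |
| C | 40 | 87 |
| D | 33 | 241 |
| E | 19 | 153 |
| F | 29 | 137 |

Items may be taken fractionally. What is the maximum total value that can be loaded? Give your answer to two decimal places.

853.93

Ratios (sorted): B 17.33, E 8.05, D 7.30, A 7.05, F 4.72, C 2.17
take B (12 @ 208); take E (19 @ 153); take D (33 @ 241); take A (21 @ 148); take 22/29 of F → 103.93. Capacity used 107/107.
Total value = 853.93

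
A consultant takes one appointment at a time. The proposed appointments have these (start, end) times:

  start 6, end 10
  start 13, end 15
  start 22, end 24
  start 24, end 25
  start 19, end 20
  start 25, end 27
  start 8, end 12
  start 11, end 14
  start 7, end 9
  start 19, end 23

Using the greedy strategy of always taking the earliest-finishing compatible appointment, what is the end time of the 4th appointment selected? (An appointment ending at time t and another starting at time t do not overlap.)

24

Sorted by end: (7,9)  (6,10)  (8,12)  (11,14)  (13,15)  (19,20)  (19,23)  (22,24)  (24,25)  (25,27)
take (7,9); skip (6,10); take (11,14); take (19,20); take (22,24); take (24,25); take (25,27).
Selected: (7,9) (11,14) (19,20) (22,24) (24,25) (25,27)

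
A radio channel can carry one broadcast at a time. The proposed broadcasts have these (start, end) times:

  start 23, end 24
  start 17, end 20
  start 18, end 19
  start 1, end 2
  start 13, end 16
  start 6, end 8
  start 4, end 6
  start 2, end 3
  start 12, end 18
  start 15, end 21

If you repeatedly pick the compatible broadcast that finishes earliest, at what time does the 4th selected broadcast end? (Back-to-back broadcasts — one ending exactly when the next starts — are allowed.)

Greedy by earliest finish: after sorting by end time, pick each interval compatible with the last pick.
By end time: (1,2), (2,3), (4,6), (6,8), (13,16), (12,18), (18,19), (17,20), (15,21), (23,24).
Pick (1,2); next start ≥ 2 → (2,3); next start ≥ 3 → (4,6); next start ≥ 6 → (6,8); next start ≥ 8 → (13,16); next start ≥ 16 → (18,19); next start ≥ 19 → (23,24).
Selected: (1,2) (2,3) (4,6) (6,8) (13,16) (18,19) (23,24)

8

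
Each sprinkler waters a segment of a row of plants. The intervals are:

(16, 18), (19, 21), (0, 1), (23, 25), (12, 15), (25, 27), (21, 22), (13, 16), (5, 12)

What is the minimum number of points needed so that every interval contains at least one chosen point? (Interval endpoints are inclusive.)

5

Process intervals by earliest right end; each time one isn't hit yet, stab at its right endpoint.
Sorted: [0,1] [5,12] [12,15] [13,16] [16,18] [19,21] [21,22] [23,25] [25,27]
{[0,1]} hit by 1; {[5,12],[12,15]} hit by 12; {[13,16],[16,18]} hit by 16; {[19,21],[21,22]} hit by 21; {[23,25],[25,27]} hit by 25.
Points: 1, 12, 16, 21, 25 (5 total).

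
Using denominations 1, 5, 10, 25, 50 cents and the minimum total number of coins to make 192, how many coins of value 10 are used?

192 − 3×50→42 − 1×25→17 − 1×10→7 − 1×5→2 − 2×1→0
Count of 10: 1

1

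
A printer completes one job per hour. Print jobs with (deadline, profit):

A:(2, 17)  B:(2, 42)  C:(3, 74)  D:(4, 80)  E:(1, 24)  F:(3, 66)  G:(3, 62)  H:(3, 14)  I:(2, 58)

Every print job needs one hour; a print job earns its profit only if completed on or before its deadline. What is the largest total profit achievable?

282

Sort by profit descending; place each in the latest free slot ≤ its deadline.
By profit: D(d4,80), C(d3,74), F(d3,66), G(d3,62), I(d2,58), B(d2,42), E(d1,24), A(d2,17), H(d3,14)
D→slot 4; C→slot 3; F→slot 2; G→slot 1; I skipped; B skipped; E skipped; A skipped; H skipped.
Profit = 62 + 66 + 74 + 80 = 282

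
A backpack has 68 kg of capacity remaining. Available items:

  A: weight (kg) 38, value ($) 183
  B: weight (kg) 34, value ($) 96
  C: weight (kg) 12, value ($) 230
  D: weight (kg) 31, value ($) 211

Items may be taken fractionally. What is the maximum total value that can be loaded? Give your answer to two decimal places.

Ratios (sorted): C 19.17, D 6.81, A 4.82, B 2.82
take C (12 @ 230); take D (31 @ 211); take 25/38 of A → 120.39. Capacity used 68/68.
Total value = 561.39

561.39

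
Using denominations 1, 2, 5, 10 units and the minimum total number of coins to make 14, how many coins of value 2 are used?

2

Greedy: take as many of the largest coin as possible, then repeat with the remainder.
14 = 1×10 + 2×2
Count of 2: 2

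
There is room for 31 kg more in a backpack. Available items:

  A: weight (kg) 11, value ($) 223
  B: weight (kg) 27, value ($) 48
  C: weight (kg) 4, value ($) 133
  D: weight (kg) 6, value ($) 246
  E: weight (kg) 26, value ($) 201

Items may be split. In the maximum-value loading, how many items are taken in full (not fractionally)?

Order: D (246/6=41.00) > C (133/4=33.25) > A (223/11=20.27) > E (201/26=7.73) > B (48/27=1.78)
Fill: take D (6 @ 246) → take C (4 @ 133) → take A (11 @ 223) → take 10/26 of E → 77.31; 31/31 used.
3 item(s) taken whole; one partial (take 10/26 of E).

3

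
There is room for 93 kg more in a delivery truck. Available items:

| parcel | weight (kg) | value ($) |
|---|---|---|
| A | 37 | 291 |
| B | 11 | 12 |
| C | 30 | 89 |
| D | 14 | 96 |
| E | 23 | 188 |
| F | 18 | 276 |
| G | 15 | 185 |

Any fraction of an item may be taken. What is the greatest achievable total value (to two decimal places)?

Greedy by value/weight ratio, highest first.
Ratios (sorted): F 15.33, G 12.33, E 8.17, A 7.86, D 6.86, C 2.97, B 1.09
take F (18 @ 276); take G (15 @ 185); take E (23 @ 188); take A (37 @ 291). Capacity used 93/93.
Total value = 940.00

940.00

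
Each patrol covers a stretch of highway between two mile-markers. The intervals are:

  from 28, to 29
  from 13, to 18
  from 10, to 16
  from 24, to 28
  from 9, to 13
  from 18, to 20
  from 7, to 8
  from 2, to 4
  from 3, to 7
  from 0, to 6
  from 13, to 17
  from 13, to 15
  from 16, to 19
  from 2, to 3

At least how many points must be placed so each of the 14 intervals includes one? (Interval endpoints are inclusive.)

5

Process intervals by earliest right end; each time one isn't hit yet, stab at its right endpoint.
By right end: [2,3]  [2,4]  [0,6]  [3,7]  [7,8]  [9,13]  [13,15]  [10,16]  [13,17]  [13,18]  [16,19]  [18,20]  [24,28]  [28,29]
[2,3] uncovered → point at 3; [7,8] uncovered → point at 8; [9,13] uncovered → point at 13; [16,19] uncovered → point at 19; [24,28] uncovered → point at 28.
Points: 3, 8, 13, 19, 28 (5 total).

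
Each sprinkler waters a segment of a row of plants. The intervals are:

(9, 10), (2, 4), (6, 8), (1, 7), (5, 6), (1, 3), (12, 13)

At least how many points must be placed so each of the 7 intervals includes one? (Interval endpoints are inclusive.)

Sort by right endpoint; whenever an interval is uncovered, place a point at its right end.
By right end: [1,3]  [2,4]  [5,6]  [1,7]  [6,8]  [9,10]  [12,13]
[1,3] uncovered → point at 3; [5,6] uncovered → point at 6; [9,10] uncovered → point at 10; [12,13] uncovered → point at 13.
Points: 3, 6, 10, 13 (4 total).

4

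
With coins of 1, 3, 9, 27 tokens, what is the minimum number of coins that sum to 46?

46 − 1×27→19 − 2×9→1 − 1×1→0
Total coins = 1 + 2 + 1 = 4

4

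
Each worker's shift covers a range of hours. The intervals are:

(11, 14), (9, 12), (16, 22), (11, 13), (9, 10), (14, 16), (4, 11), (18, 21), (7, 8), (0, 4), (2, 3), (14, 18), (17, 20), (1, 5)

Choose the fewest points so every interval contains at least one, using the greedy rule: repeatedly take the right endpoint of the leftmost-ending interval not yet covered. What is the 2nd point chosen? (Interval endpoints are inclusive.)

8

Process intervals by earliest right end; each time one isn't hit yet, stab at its right endpoint.
Sorted: [2,3] [0,4] [1,5] [7,8] [9,10] [4,11] [9,12] [11,13] [11,14] [14,16] [14,18] [17,20] [18,21] [16,22]
{[2,3],[0,4],[1,5]} hit by 3; {[7,8]} hit by 8; {[9,10],[4,11],[9,12]} hit by 10; {[11,13],[11,14]} hit by 13; {[14,16],[14,18]} hit by 16; {[17,20],[18,21],[16,22]} hit by 20.
Points: 3, 8, 10, 13, 16, 20 (6 total).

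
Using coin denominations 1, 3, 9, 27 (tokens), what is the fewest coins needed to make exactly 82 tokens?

4

82 = 3×27 + 1×1
Total coins = 3 + 1 = 4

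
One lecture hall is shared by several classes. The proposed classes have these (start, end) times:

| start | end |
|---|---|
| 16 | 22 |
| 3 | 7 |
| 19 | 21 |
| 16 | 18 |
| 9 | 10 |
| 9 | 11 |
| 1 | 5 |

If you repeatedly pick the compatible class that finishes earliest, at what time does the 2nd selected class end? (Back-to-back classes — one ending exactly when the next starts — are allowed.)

Sort by end time and greedily take each interval whose start is ≥ the last chosen end.
By end time: (1,5), (3,7), (9,10), (9,11), (16,18), (19,21), (16,22).
Pick (1,5); next start ≥ 5 → (9,10); next start ≥ 10 → (16,18); next start ≥ 18 → (19,21).
Selected: (1,5) (9,10) (16,18) (19,21)

10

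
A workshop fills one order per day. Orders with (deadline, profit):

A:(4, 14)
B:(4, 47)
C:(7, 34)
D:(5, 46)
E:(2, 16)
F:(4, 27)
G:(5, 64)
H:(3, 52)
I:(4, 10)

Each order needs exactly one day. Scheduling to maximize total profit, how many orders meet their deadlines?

6

Take jobs in profit order; each goes to the latest open slot no later than its deadline.
By profit: G(d5,64), H(d3,52), B(d4,47), D(d5,46), C(d7,34), F(d4,27), E(d2,16), A(d4,14), I(d4,10)
G→slot 5; H→slot 3; B→slot 4; D→slot 2; C→slot 7; F→slot 1; E skipped; A skipped; I skipped.
6 of 9 scheduled.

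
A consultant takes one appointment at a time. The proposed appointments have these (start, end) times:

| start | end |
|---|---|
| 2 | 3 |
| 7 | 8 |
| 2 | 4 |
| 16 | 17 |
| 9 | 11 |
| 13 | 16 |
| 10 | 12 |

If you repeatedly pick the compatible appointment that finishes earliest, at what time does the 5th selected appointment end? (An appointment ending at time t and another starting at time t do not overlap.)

Order by finish time; keep every interval that doesn't clash with the previous kept one.
Sorted by end: (2,3)  (2,4)  (7,8)  (9,11)  (10,12)  (13,16)  (16,17)
take (2,3); take (7,8); take (9,11); take (13,16); take (16,17).
Selected: (2,3) (7,8) (9,11) (13,16) (16,17)

17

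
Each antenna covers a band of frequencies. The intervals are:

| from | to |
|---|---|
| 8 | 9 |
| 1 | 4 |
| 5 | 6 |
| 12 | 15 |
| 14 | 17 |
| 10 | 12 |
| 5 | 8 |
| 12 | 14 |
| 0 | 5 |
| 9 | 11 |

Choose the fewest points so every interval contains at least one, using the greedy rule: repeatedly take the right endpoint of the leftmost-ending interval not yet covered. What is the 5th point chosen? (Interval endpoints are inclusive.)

Process intervals by earliest right end; each time one isn't hit yet, stab at its right endpoint.
Sorted: [1,4] [0,5] [5,6] [5,8] [8,9] [9,11] [10,12] [12,14] [12,15] [14,17]
{[1,4],[0,5]} hit by 4; {[5,6],[5,8]} hit by 6; {[8,9],[9,11]} hit by 9; {[10,12],[12,14],[12,15]} hit by 12; {[14,17]} hit by 17.
Points: 4, 6, 9, 12, 17 (5 total).

17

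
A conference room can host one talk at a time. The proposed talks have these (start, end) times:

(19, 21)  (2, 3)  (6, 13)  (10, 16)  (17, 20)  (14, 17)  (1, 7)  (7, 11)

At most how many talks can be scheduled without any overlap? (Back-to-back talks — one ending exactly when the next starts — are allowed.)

4

Greedy by earliest finish: after sorting by end time, pick each interval compatible with the last pick.
Sorted by end: (2,3)  (1,7)  (7,11)  (6,13)  (10,16)  (14,17)  (17,20)  (19,21)
take (2,3); skip (1,7); take (7,11); take (14,17); take (17,20).
Selected 4 talks.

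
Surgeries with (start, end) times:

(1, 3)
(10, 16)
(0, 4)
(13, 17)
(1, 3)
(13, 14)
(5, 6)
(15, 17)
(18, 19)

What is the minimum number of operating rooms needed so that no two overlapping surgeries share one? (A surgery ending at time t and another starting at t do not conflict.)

The answer is the maximum number of intervals overlapping at any instant.
starts: [0, 1, 1, 5, 10, 13, 13, 15, 18]
ends:   [3, 3, 4, 6, 14, 16, 17, 17, 19]
s0→1 s1→2 s1→3  — peak 3.

3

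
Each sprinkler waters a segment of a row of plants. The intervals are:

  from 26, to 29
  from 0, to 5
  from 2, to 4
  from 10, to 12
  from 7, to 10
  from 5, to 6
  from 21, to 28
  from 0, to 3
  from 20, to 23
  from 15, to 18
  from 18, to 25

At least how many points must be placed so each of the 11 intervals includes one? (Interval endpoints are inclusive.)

6

By right end: [0,3]  [2,4]  [0,5]  [5,6]  [7,10]  [10,12]  [15,18]  [20,23]  [18,25]  [21,28]  [26,29]
[0,3] uncovered → point at 3; [5,6] uncovered → point at 6; [7,10] uncovered → point at 10; [15,18] uncovered → point at 18; [20,23] uncovered → point at 23; [26,29] uncovered → point at 29.
Points: 3, 6, 10, 18, 23, 29 (6 total).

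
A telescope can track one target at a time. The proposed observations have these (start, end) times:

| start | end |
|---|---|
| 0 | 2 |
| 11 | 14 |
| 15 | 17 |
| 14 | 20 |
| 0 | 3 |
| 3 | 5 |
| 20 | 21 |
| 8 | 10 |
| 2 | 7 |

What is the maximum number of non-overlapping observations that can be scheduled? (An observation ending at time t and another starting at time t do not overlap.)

6

Order by finish time; keep every interval that doesn't clash with the previous kept one.
By end time: (0,2), (0,3), (3,5), (2,7), (8,10), (11,14), (15,17), (14,20), (20,21).
Pick (0,2); next start ≥ 2 → (3,5); next start ≥ 5 → (8,10); next start ≥ 10 → (11,14); next start ≥ 14 → (15,17); next start ≥ 17 → (20,21).
Selected 6 observations.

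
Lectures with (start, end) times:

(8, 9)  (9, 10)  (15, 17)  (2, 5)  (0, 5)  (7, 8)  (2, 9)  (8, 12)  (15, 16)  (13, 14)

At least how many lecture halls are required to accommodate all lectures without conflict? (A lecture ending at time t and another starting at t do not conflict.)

Count concurrent intervals with a sweep; the peak is the room count.
Events (time:±→running): 0:+→1 2:+→2 2:+→3 … peak 3.

3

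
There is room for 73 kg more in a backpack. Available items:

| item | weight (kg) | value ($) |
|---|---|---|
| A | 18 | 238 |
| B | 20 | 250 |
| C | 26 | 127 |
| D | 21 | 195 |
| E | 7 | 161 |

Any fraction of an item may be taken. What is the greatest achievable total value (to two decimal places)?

Order: E (161/7=23.00) > A (238/18=13.22) > B (250/20=12.50) > D (195/21=9.29) > C (127/26=4.88)
Fill: take E (7 @ 161) → take A (18 @ 238) → take B (20 @ 250) → take D (21 @ 195) → take 7/26 of C → 34.19; 73/73 used.
Total value = 878.19

878.19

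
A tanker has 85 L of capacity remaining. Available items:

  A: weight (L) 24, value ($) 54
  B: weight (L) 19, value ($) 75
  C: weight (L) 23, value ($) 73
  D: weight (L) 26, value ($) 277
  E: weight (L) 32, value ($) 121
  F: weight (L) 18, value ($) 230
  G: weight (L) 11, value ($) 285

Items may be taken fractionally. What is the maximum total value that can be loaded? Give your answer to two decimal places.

908.59

Sort by value per unit weight and fill in that order.
Ratios (sorted): G 25.91, F 12.78, D 10.65, B 3.95, E 3.78, C 3.17, A 2.25
take G (11 @ 285); take F (18 @ 230); take D (26 @ 277); take B (19 @ 75); take 11/32 of E → 41.59. Capacity used 85/85.
Total value = 908.59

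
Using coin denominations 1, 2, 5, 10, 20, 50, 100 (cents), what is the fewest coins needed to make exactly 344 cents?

7

Greedy: take as many of the largest coin as possible, then repeat with the remainder.
344 = 3×100 + 2×20 + 2×2
Total coins = 3 + 2 + 2 = 7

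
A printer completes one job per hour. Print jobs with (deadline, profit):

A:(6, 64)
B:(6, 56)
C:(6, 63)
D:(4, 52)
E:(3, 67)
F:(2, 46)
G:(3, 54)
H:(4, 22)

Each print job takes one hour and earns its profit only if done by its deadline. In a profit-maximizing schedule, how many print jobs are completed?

Profit order: E=67 A=64 C=63 B=56 G=54 D=52 F=46 H=22
Assign: E→slot 3, A→slot 6, C→slot 5, B→slot 4, G→slot 2, D→slot 1, F skipped, H skipped.
Slots: [1:D] [2:G] [3:E] [4:B] [5:C] [6:A]
6 of 8 scheduled.

6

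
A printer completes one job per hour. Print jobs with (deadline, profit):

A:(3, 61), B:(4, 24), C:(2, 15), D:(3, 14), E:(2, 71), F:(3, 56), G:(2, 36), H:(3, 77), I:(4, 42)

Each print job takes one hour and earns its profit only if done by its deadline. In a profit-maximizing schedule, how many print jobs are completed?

4

Take jobs in profit order; each goes to the latest open slot no later than its deadline.
Profit order: H=77 E=71 A=61 F=56 I=42 G=36 B=24 C=15 D=14
Assign: H→slot 3, E→slot 2, A→slot 1, F skipped, I→slot 4, G skipped, B skipped, C skipped, D skipped.
Slots: [1:A] [2:E] [3:H] [4:I]
4 of 9 scheduled.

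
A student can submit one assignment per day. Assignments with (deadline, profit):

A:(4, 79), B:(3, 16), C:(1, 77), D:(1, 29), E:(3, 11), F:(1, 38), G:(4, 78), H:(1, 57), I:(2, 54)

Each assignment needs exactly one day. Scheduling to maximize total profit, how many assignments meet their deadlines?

By profit: A(d4,79), G(d4,78), C(d1,77), H(d1,57), I(d2,54), F(d1,38), D(d1,29), B(d3,16), E(d3,11)
A→slot 4; G→slot 3; C→slot 1; H skipped; I→slot 2; F skipped; D skipped; B skipped; E skipped.
4 of 9 scheduled.

4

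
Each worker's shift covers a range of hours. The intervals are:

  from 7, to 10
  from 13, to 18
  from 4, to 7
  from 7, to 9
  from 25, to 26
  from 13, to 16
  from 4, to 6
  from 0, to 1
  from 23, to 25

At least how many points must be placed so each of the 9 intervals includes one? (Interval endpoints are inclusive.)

Sort by right endpoint; whenever an interval is uncovered, place a point at its right end.
Sorted: [0,1] [4,6] [4,7] [7,9] [7,10] [13,16] [13,18] [23,25] [25,26]
{[0,1]} hit by 1; {[4,6],[4,7]} hit by 6; {[7,9],[7,10]} hit by 9; {[13,16],[13,18]} hit by 16; {[23,25],[25,26]} hit by 25.
Points: 1, 6, 9, 16, 25 (5 total).

5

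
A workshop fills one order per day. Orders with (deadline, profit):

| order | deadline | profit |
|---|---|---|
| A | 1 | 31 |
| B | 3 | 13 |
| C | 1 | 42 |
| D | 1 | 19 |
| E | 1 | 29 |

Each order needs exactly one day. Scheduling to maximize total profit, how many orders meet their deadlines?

Take jobs in profit order; each goes to the latest open slot no later than its deadline.
Profit order: C=42 A=31 E=29 D=19 B=13
Assign: C→slot 1, A skipped, E skipped, D skipped, B→slot 3.
Slots: [1:C] [3:B]
2 of 5 scheduled.

2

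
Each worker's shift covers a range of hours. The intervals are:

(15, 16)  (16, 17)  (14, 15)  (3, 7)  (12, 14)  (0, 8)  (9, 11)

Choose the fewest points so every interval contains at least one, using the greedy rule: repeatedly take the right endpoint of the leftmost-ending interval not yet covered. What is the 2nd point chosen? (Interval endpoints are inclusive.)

11

Sort by right endpoint; whenever an interval is uncovered, place a point at its right end.
Sorted: [3,7] [0,8] [9,11] [12,14] [14,15] [15,16] [16,17]
{[3,7],[0,8]} hit by 7; {[9,11]} hit by 11; {[12,14],[14,15]} hit by 14; {[15,16],[16,17]} hit by 16.
Points: 7, 11, 14, 16 (4 total).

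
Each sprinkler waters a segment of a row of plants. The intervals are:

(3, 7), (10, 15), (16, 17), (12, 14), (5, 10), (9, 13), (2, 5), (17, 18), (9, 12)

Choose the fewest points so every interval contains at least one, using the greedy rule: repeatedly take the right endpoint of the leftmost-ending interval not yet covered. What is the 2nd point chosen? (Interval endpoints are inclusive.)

12

Process intervals by earliest right end; each time one isn't hit yet, stab at its right endpoint.
Sorted: [2,5] [3,7] [5,10] [9,12] [9,13] [12,14] [10,15] [16,17] [17,18]
{[2,5],[3,7],[5,10]} hit by 5; {[9,12],[9,13],[12,14],[10,15]} hit by 12; {[16,17],[17,18]} hit by 17.
Points: 5, 12, 17 (3 total).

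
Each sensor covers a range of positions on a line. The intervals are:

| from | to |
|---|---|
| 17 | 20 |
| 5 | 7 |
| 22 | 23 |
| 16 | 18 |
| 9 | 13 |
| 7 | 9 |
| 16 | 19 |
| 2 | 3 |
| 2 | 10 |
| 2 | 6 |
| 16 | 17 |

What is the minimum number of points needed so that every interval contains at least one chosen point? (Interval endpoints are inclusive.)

Sorted: [2,3] [2,6] [5,7] [7,9] [2,10] [9,13] [16,17] [16,18] [16,19] [17,20] [22,23]
{[2,3],[2,6]} hit by 3; {[5,7],[7,9],[2,10]} hit by 7; {[9,13]} hit by 13; {[16,17],[16,18],[16,19],[17,20]} hit by 17; {[22,23]} hit by 23.
Points: 3, 7, 13, 17, 23 (5 total).

5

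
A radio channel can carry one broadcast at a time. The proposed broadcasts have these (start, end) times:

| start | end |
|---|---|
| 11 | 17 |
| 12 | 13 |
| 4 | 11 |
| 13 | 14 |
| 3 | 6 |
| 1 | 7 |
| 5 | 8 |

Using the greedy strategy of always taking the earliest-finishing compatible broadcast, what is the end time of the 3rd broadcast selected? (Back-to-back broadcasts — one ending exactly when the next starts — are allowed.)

Sorted by end: (3,6)  (1,7)  (5,8)  (4,11)  (12,13)  (13,14)  (11,17)
take (3,6); skip (5,8); take (12,13); take (13,14); skip (11,17).
Selected: (3,6) (12,13) (13,14)

14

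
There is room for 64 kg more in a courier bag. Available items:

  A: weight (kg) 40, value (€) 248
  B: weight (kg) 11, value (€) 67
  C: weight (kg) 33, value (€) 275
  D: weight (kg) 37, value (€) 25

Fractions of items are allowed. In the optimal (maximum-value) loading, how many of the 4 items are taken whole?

1

Ratios (sorted): C 8.33, A 6.20, B 6.09, D 0.68
take C (33 @ 275); take 31/40 of A → 192.20. Capacity used 64/64.
1 item(s) taken whole; one partial (take 31/40 of A).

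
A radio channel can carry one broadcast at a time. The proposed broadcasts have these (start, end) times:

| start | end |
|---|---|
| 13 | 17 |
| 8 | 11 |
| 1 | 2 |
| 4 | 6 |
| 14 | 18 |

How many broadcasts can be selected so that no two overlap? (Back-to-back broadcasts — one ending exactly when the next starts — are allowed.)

4

Greedy by earliest finish: after sorting by end time, pick each interval compatible with the last pick.
Sorted by end: (1,2)  (4,6)  (8,11)  (13,17)  (14,18)
take (1,2); take (4,6); take (8,11); take (13,17).
Selected 4 broadcasts.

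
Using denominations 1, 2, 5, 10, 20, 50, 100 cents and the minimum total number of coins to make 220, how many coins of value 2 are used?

220 = 2×100 + 1×20
Count of 2: 0

0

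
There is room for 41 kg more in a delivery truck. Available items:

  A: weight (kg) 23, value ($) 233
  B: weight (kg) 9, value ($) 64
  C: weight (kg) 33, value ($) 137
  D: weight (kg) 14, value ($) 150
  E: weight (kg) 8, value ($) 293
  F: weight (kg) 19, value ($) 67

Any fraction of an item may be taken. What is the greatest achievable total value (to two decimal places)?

635.48

Sort by value per unit weight and fill in that order.
Order: E (293/8=36.62) > D (150/14=10.71) > A (233/23=10.13) > B (64/9=7.11) > C (137/33=4.15) > F (67/19=3.53)
Fill: take E (8 @ 293) → take D (14 @ 150) → take 19/23 of A → 192.48; 41/41 used.
Total value = 635.48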